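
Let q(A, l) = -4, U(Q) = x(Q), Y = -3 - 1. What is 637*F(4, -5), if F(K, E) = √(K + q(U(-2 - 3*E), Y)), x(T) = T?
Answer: 0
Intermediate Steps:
Y = -4
U(Q) = Q
F(K, E) = √(-4 + K) (F(K, E) = √(K - 4) = √(-4 + K))
637*F(4, -5) = 637*√(-4 + 4) = 637*√0 = 637*0 = 0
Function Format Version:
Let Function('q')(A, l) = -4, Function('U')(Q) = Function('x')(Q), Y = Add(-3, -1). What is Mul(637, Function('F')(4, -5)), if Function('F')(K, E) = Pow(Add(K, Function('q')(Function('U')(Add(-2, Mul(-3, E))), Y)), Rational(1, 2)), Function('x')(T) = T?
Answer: 0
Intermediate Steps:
Y = -4
Function('U')(Q) = Q
Function('F')(K, E) = Pow(Add(-4, K), Rational(1, 2)) (Function('F')(K, E) = Pow(Add(K, -4), Rational(1, 2)) = Pow(Add(-4, K), Rational(1, 2)))
Mul(637, Function('F')(4, -5)) = Mul(637, Pow(Add(-4, 4), Rational(1, 2))) = Mul(637, Pow(0, Rational(1, 2))) = Mul(637, 0) = 0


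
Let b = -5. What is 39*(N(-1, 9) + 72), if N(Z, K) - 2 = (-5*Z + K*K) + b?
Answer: 6045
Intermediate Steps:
N(Z, K) = -3 + K² - 5*Z (N(Z, K) = 2 + ((-5*Z + K*K) - 5) = 2 + ((-5*Z + K²) - 5) = 2 + ((K² - 5*Z) - 5) = 2 + (-5 + K² - 5*Z) = -3 + K² - 5*Z)
39*(N(-1, 9) + 72) = 39*((-3 + 9² - 5*(-1)) + 72) = 39*((-3 + 81 + 5) + 72) = 39*(83 + 72) = 39*155 = 6045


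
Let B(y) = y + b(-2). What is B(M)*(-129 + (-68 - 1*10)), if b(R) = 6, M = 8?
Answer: -2898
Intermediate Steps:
B(y) = 6 + y (B(y) = y + 6 = 6 + y)
B(M)*(-129 + (-68 - 1*10)) = (6 + 8)*(-129 + (-68 - 1*10)) = 14*(-129 + (-68 - 10)) = 14*(-129 - 78) = 14*(-207) = -2898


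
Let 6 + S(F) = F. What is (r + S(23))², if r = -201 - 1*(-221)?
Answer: 1369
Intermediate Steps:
S(F) = -6 + F
r = 20 (r = -201 + 221 = 20)
(r + S(23))² = (20 + (-6 + 23))² = (20 + 17)² = 37² = 1369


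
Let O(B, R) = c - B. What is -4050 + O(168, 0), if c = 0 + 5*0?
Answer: -4218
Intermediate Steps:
c = 0 (c = 0 + 0 = 0)
O(B, R) = -B (O(B, R) = 0 - B = -B)
-4050 + O(168, 0) = -4050 - 1*168 = -4050 - 168 = -4218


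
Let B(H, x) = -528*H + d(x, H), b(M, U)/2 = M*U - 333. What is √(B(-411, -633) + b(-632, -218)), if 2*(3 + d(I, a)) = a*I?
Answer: √2487890/2 ≈ 788.65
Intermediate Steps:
d(I, a) = -3 + I*a/2 (d(I, a) = -3 + (a*I)/2 = -3 + (I*a)/2 = -3 + I*a/2)
b(M, U) = -666 + 2*M*U (b(M, U) = 2*(M*U - 333) = 2*(-333 + M*U) = -666 + 2*M*U)
B(H, x) = -3 - 528*H + H*x/2 (B(H, x) = -528*H + (-3 + x*H/2) = -528*H + (-3 + H*x/2) = -3 - 528*H + H*x/2)
√(B(-411, -633) + b(-632, -218)) = √((-3 - 528*(-411) + (½)*(-411)*(-633)) + (-666 + 2*(-632)*(-218))) = √((-3 + 217008 + 260163/2) + (-666 + 275552)) = √(694173/2 + 274886) = √(1243945/2) = √2487890/2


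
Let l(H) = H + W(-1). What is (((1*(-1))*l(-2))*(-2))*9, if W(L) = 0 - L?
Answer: -18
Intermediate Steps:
W(L) = -L
l(H) = 1 + H (l(H) = H - 1*(-1) = H + 1 = 1 + H)
(((1*(-1))*l(-2))*(-2))*9 = (((1*(-1))*(1 - 2))*(-2))*9 = (-1*(-1)*(-2))*9 = (1*(-2))*9 = -2*9 = -18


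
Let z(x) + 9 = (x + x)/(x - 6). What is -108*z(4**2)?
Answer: 3132/5 ≈ 626.40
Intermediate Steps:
z(x) = -9 + 2*x/(-6 + x) (z(x) = -9 + (x + x)/(x - 6) = -9 + (2*x)/(-6 + x) = -9 + 2*x/(-6 + x))
-108*z(4**2) = -108*(54 - 7*4**2)/(-6 + 4**2) = -108*(54 - 7*16)/(-6 + 16) = -108*(54 - 112)/10 = -54*(-58)/5 = -108*(-29/5) = 3132/5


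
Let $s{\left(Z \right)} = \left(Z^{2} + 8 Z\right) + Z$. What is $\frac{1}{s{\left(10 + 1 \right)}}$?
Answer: $\frac{1}{220} \approx 0.0045455$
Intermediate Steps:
$s{\left(Z \right)} = Z^{2} + 9 Z$
$\frac{1}{s{\left(10 + 1 \right)}} = \frac{1}{\left(10 + 1\right) \left(9 + \left(10 + 1\right)\right)} = \frac{1}{11 \left(9 + 11\right)} = \frac{1}{11 \cdot 20} = \frac{1}{220}$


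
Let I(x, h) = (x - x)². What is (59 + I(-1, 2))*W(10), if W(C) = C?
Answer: 590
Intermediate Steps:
I(x, h) = 0 (I(x, h) = 0² = 0)
(59 + I(-1, 2))*W(10) = (59 + 0)*10 = 59*10 = 590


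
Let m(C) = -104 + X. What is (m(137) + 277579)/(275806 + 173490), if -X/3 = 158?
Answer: 277001/449296 ≈ 0.61652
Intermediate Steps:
X = -474 (X = -3*158 = -474)
m(C) = -578 (m(C) = -104 - 474 = -578)
(m(137) + 277579)/(275806 + 173490) = (-578 + 277579)/(275806 + 173490) = 277001/449296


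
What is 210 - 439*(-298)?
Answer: 131032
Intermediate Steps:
210 - 439*(-298) = 210 + 130822 = 131032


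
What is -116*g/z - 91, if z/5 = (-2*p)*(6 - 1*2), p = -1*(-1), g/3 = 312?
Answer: 13117/5 ≈ 2623.4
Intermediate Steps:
g = 936 (g = 3*312 = 936)
p = 1
z = -40 (z = 5*((-2*1)*(6 - 1*2)) = 5*(-2*(6 - 2)) = 5*(-2*4) = 5*(-8) = -40)
-116*g/z - 91 = -108576/(-40) - 91 = -108576*(-1)/40 - 91 = -116*(-117/5) - 91 = 13572/5 - 91 = 13117/5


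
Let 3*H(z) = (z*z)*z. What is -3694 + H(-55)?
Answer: -177457/3 ≈ -59152.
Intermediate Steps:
H(z) = z³/3 (H(z) = ((z*z)*z)/3 = (z²*z)/3 = z³/3)
-3694 + H(-55) = -3694 + (⅓)*(-55)³ = -3694 + (⅓)*(-166375) = -3694 - 166375/3 = -177457/3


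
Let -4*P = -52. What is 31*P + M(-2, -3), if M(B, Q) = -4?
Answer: 399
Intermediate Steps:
P = 13 (P = -¼*(-52) = 13)
31*P + M(-2, -3) = 31*13 - 4 = 403 - 4 = 399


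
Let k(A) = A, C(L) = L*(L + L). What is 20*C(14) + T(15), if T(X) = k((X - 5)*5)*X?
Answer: 8590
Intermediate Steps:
C(L) = 2*L² (C(L) = L*(2*L) = 2*L²)
T(X) = X*(-25 + 5*X) (T(X) = ((X - 5)*5)*X = ((-5 + X)*5)*X = (-25 + 5*X)*X = X*(-25 + 5*X))
20*C(14) + T(15) = 20*(2*14²) + 5*15*(-5 + 15) = 20*(2*196) + 5*15*10 = 20*392 + 750 = 7840 + 750 = 8590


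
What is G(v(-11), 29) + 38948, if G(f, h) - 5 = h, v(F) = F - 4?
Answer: 38982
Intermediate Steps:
v(F) = -4 + F
G(f, h) = 5 + h
G(v(-11), 29) + 38948 = (5 + 29) + 38948 = 34 + 38948 = 38982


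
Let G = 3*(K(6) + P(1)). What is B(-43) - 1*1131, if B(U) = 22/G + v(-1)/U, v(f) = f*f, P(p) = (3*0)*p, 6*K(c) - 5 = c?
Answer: -48462/43 ≈ -1127.0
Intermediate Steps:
K(c) = 5/6 + c/6
P(p) = 0 (P(p) = 0*p = 0)
v(f) = f**2
G = 11/2 (G = 3*((5/6 + (1/6)*6) + 0) = 3*((5/6 + 1) + 0) = 3*(11/6 + 0) = 3*(11/6) = 11/2 ≈ 5.5000)
B(U) = 4 + 1/U (B(U) = 22/(11/2) + (-1)**2/U = 22*(2/11) + 1/U = 4 + 1/U)
B(-43) - 1*1131 = (4 + 1/(-43)) - 1*1131 = (4 - 1/43) - 1131 = 171/43 - 1131 = -48462/43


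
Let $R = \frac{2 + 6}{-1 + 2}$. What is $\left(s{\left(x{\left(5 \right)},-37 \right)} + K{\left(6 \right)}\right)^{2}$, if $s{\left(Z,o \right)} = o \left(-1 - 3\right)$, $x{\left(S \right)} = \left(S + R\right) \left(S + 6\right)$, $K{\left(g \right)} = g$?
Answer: $23716$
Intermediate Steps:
$R = 8$ ($R = \frac{8}{1} = 8 \cdot 1 = 8$)
$x{\left(S \right)} = \left(6 + S\right) \left(8 + S\right)$ ($x{\left(S \right)} = \left(S + 8\right) \left(S + 6\right) = \left(8 + S\right) \left(6 + S\right) = \left(6 + S\right) \left(8 + S\right)$)
$s{\left(Z,o \right)} = - 4 o$ ($s{\left(Z,o \right)} = o \left(-4\right) = - 4 o$)
$\left(s{\left(x{\left(5 \right)},-37 \right)} + K{\left(6 \right)}\right)^{2} = \left(\left(-4\right) \left(-37\right) + 6\right)^{2} = \left(148 + 6\right)^{2} = 154^{2} = 23716$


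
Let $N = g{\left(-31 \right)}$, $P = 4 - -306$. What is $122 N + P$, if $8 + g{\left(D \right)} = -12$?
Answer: $-2130$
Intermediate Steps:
$g{\left(D \right)} = -20$ ($g{\left(D \right)} = -8 - 12 = -20$)
$P = 310$ ($P = 4 + 306 = 310$)
$N = -20$
$122 N + P = 122 \left(-20\right) + 310 = -2440 + 310 = -2130$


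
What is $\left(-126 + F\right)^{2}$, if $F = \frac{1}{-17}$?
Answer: $\frac{4592449}{289} \approx 15891.0$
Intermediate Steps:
$F = - \frac{1}{17} \approx -0.058824$
$\left(-126 + F\right)^{2} = \left(-126 - \frac{1}{17}\right)^{2} = \left(- \frac{2143}{17}\right)^{2} = \frac{4592449}{289}$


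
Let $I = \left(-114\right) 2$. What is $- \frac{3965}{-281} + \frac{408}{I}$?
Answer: $\frac{65781}{5339} \approx 12.321$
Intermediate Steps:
$I = -228$
$- \frac{3965}{-281} + \frac{408}{I} = - \frac{3965}{-281} + \frac{408}{-228} = \left(-3965\right) \left(- \frac{1}{281}\right) + 408 \left(- \frac{1}{228}\right) = \frac{3965}{281} - \frac{34}{19} = \frac{65781}{5339}$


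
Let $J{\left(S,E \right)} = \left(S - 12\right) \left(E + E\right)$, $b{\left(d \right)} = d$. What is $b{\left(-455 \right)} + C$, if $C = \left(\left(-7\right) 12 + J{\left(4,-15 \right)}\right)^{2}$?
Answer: $23881$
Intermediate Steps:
$J{\left(S,E \right)} = 2 E \left(-12 + S\right)$ ($J{\left(S,E \right)} = \left(-12 + S\right) 2 E = 2 E \left(-12 + S\right)$)
$C = 24336$ ($C = \left(\left(-7\right) 12 + 2 \left(-15\right) \left(-12 + 4\right)\right)^{2} = \left(-84 + 2 \left(-15\right) \left(-8\right)\right)^{2} = \left(-84 + 240\right)^{2} = 156^{2} = 24336$)
$b{\left(-455 \right)} + C = -455 + 24336 = 23881$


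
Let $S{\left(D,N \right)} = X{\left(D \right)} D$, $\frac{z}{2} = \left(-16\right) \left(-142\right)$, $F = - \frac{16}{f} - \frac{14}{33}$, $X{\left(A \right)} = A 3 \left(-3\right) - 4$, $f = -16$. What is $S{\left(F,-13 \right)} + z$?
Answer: $\frac{1647553}{363} \approx 4538.7$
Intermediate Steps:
$X{\left(A \right)} = -4 - 9 A$ ($X{\left(A \right)} = 3 A \left(-3\right) - 4 = - 9 A - 4 = -4 - 9 A$)
$F = \frac{19}{33}$ ($F = - \frac{16}{-16} - \frac{14}{33} = \left(-16\right) \left(- \frac{1}{16}\right) - \frac{14}{33} = 1 - \frac{14}{33} = \frac{19}{33} \approx 0.57576$)
$z = 4544$ ($z = 2 \left(\left(-16\right) \left(-142\right)\right) = 2 \cdot 2272 = 4544$)
$S{\left(D,N \right)} = D \left(-4 - 9 D\right)$ ($S{\left(D,N \right)} = \left(-4 - 9 D\right) D = D \left(-4 - 9 D\right)$)
$S{\left(F,-13 \right)} + z = \left(-1\right) \frac{19}{33} \left(4 + 9 \cdot \frac{19}{33}\right) + 4544 = \left(-1\right) \frac{19}{33} \left(4 + \frac{57}{11}\right) + 4544 = \left(-1\right) \frac{19}{33} \cdot \frac{101}{11} + 4544 = - \frac{1919}{363} + 4544 = \frac{1647553}{363}$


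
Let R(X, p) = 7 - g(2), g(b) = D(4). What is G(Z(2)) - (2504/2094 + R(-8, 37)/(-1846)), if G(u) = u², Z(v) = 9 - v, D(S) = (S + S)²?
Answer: 92334467/1932762 ≈ 47.773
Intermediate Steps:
D(S) = 4*S² (D(S) = (2*S)² = 4*S²)
g(b) = 64 (g(b) = 4*4² = 4*16 = 64)
R(X, p) = -57 (R(X, p) = 7 - 1*64 = 7 - 64 = -57)
G(Z(2)) - (2504/2094 + R(-8, 37)/(-1846)) = (9 - 1*2)² - (2504/2094 - 57/(-1846)) = (9 - 2)² - (2504*(1/2094) - 57*(-1/1846)) = 7² - (1252/1047 + 57/1846) = 49 - 1*2370871/1932762 = 49 - 2370871/1932762 = 92334467/1932762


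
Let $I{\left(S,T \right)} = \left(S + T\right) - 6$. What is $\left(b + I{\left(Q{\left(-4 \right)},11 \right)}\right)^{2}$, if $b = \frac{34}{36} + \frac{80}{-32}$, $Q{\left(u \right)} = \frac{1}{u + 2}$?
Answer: $\frac{2809}{324} \approx 8.6698$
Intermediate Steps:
$Q{\left(u \right)} = \frac{1}{2 + u}$
$I{\left(S,T \right)} = -6 + S + T$
$b = - \frac{14}{9}$ ($b = 34 \cdot \frac{1}{36} + 80 \left(- \frac{1}{32}\right) = \frac{17}{18} - \frac{5}{2} = - \frac{14}{9} \approx -1.5556$)
$\left(b + I{\left(Q{\left(-4 \right)},11 \right)}\right)^{2} = \left(- \frac{14}{9} + \left(-6 + \frac{1}{2 - 4} + 11\right)\right)^{2} = \left(- \frac{14}{9} + \left(-6 + \frac{1}{-2} + 11\right)\right)^{2} = \left(- \frac{14}{9} - - \frac{9}{2}\right)^{2} = \left(- \frac{14}{9} + \frac{9}{2}\right)^{2} = \left(\frac{53}{18}\right)^{2} = \frac{2809}{324}$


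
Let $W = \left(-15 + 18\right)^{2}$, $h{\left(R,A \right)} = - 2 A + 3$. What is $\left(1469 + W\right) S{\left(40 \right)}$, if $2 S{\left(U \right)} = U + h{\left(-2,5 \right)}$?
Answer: $24387$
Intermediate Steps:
$h{\left(R,A \right)} = 3 - 2 A$
$S{\left(U \right)} = - \frac{7}{2} + \frac{U}{2}$ ($S{\left(U \right)} = \frac{U + \left(3 - 10\right)}{2} = \frac{U - 7}{2} = \frac{-7 + U}{2} = - \frac{7}{2} + \frac{U}{2}$)
$W = 9$ ($W = 3^{2} = 9$)
$\left(1469 + W\right) S{\left(40 \right)} = \left(1469 + 9\right) \left(- \frac{7}{2} + \frac{1}{2} \cdot 40\right) = 1478 \left(- \frac{7}{2} + 20\right) = 1478 \cdot \frac{33}{2} = 24387$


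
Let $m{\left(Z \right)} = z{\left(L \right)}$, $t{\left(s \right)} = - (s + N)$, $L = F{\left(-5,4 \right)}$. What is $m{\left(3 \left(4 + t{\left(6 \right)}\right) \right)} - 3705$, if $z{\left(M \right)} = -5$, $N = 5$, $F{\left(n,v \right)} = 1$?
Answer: $-3710$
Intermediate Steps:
$L = 1$
$t{\left(s \right)} = -5 - s$ ($t{\left(s \right)} = - (s + 5) = - (5 + s) = -5 - s$)
$m{\left(Z \right)} = -5$
$m{\left(3 \left(4 + t{\left(6 \right)}\right) \right)} - 3705 = -5 - 3705 = -3710$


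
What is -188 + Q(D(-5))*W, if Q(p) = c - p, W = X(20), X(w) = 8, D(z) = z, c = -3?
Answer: -172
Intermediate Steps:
W = 8
Q(p) = -3 - p
-188 + Q(D(-5))*W = -188 + (-3 - 1*(-5))*8 = -188 + (-3 + 5)*8 = -188 + 2*8 = -188 + 16 = -172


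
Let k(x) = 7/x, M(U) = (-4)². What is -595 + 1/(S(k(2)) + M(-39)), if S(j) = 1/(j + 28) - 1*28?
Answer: -448693/754 ≈ -595.08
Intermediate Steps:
M(U) = 16
S(j) = -28 + 1/(28 + j) (S(j) = 1/(28 + j) - 28 = -28 + 1/(28 + j))
-595 + 1/(S(k(2)) + M(-39)) = -595 + 1/((-783 - 196/2)/(28 + 7/2) + 16) = -595 + 1/((-783 - 196/2)/(28 + 7*(½)) + 16) = -595 + 1/((-783 - 28*7/2)/(28 + 7/2) + 16) = -595 + 1/((-783 - 98)/(63/2) + 16) = -595 + 1/((2/63)*(-881) + 16) = -595 + 1/(-1762/63 + 16) = -595 + 1/(-754/63) = -595 - 63/754 = -448693/754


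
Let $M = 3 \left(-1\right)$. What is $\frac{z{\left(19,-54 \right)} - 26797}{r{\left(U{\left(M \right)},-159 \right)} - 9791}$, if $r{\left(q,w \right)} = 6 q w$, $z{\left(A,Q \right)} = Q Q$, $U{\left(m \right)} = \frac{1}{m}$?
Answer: $\frac{23881}{9473} \approx 2.521$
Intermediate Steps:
$M = -3$
$z{\left(A,Q \right)} = Q^{2}$
$r{\left(q,w \right)} = 6 q w$
$\frac{z{\left(19,-54 \right)} - 26797}{r{\left(U{\left(M \right)},-159 \right)} - 9791} = \frac{\left(-54\right)^{2} - 26797}{6 \frac{1}{-3} \left(-159\right) - 9791} = \frac{2916 - 26797}{6 \left(- \frac{1}{3}\right) \left(-159\right) - 9791} = - \frac{23881}{318 - 9791} = - \frac{23881}{-9473} = \left(-23881\right) \left(- \frac{1}{9473}\right) = \frac{23881}{9473}$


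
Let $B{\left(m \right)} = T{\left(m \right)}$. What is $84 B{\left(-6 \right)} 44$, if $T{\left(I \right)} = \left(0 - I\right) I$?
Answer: $-133056$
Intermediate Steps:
$T{\left(I \right)} = - I^{2}$ ($T{\left(I \right)} = - I I = - I^{2}$)
$B{\left(m \right)} = - m^{2}$
$84 B{\left(-6 \right)} 44 = 84 \left(- \left(-6\right)^{2}\right) 44 = 84 \left(\left(-1\right) 36\right) 44 = 84 \left(-36\right) 44 = \left(-3024\right) 44 = -133056$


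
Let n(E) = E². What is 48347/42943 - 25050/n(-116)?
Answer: -212582459/288920504 ≈ -0.73578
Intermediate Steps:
48347/42943 - 25050/n(-116) = 48347/42943 - 25050/((-116)²) = 48347*(1/42943) - 25050/13456 = 48347/42943 - 25050*1/13456 = 48347/42943 - 12525/6728 = -212582459/288920504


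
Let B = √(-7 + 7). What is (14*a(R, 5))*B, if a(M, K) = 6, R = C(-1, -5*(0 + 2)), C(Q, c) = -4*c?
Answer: 0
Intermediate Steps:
R = 40 (R = -(-20)*(0 + 2) = -(-20)*2 = -4*(-10) = 40)
B = 0 (B = √0 = 0)
(14*a(R, 5))*B = (14*6)*0 = 84*0 = 0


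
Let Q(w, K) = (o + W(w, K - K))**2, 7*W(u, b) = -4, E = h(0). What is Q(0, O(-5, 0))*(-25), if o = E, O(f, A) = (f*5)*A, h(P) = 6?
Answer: -36100/49 ≈ -736.73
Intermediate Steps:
E = 6
W(u, b) = -4/7 (W(u, b) = (1/7)*(-4) = -4/7)
O(f, A) = 5*A*f (O(f, A) = (5*f)*A = 5*A*f)
o = 6
Q(w, K) = 1444/49 (Q(w, K) = (6 - 4/7)**2 = (38/7)**2 = 1444/49)
Q(0, O(-5, 0))*(-25) = (1444/49)*(-25) = -36100/49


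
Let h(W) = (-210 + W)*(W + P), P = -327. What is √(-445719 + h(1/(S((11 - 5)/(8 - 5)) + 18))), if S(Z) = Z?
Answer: I*√150830339/20 ≈ 614.07*I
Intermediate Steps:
h(W) = (-327 + W)*(-210 + W) (h(W) = (-210 + W)*(W - 327) = (-210 + W)*(-327 + W) = (-327 + W)*(-210 + W))
√(-445719 + h(1/(S((11 - 5)/(8 - 5)) + 18))) = √(-445719 + (68670 + (1/((11 - 5)/(8 - 5) + 18))² - 537/((11 - 5)/(8 - 5) + 18))) = √(-445719 + (68670 + (1/(6/3 + 18))² - 537/(6/3 + 18))) = √(-445719 + (68670 + (1/(6*(⅓) + 18))² - 537/(6*(⅓) + 18))) = √(-445719 + (68670 + (1/(2 + 18))² - 537/(2 + 18))) = √(-445719 + (68670 + (1/20)² - 537/20)) = √(-445719 + (68670 + (1/20)² - 537*1/20)) = √(-445719 + (68670 + 1/400 - 537/20)) = √(-445719 + 27457261/400) = √(-150830339/400) = I*√150830339/20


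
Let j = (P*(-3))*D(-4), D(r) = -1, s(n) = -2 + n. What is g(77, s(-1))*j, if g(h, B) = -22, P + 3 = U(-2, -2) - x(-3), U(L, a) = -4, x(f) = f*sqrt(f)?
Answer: 462 - 198*I*sqrt(3) ≈ 462.0 - 342.95*I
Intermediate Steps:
x(f) = f**(3/2)
P = -7 + 3*I*sqrt(3) (P = -3 + (-4 - (-3)**(3/2)) = -3 + (-4 - (-3)*I*sqrt(3)) = -3 + (-4 + 3*I*sqrt(3)) = -7 + 3*I*sqrt(3) ≈ -7.0 + 5.1962*I)
j = -21 + 9*I*sqrt(3) (j = ((-7 + 3*I*sqrt(3))*(-3))*(-1) = (21 - 9*I*sqrt(3))*(-1) = -21 + 9*I*sqrt(3) ≈ -21.0 + 15.588*I)
g(77, s(-1))*j = -22*(-21 + 9*I*sqrt(3)) = 462 - 198*I*sqrt(3)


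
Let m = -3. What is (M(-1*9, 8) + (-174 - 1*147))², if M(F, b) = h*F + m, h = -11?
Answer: 50625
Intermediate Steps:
M(F, b) = -3 - 11*F (M(F, b) = -11*F - 3 = -3 - 11*F)
(M(-1*9, 8) + (-174 - 1*147))² = ((-3 - (-11)*9) + (-174 - 1*147))² = ((-3 - 11*(-9)) + (-174 - 147))² = ((-3 + 99) - 321)² = (96 - 321)² = (-225)² = 50625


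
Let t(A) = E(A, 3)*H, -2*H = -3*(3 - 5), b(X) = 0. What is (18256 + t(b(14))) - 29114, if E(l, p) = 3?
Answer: -10867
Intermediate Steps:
H = -3 (H = -(-3)*(3 - 5)/2 = -(-3)*(-2)/2 = -½*6 = -3)
t(A) = -9 (t(A) = 3*(-3) = -9)
(18256 + t(b(14))) - 29114 = (18256 - 9) - 29114 = 18247 - 29114 = -10867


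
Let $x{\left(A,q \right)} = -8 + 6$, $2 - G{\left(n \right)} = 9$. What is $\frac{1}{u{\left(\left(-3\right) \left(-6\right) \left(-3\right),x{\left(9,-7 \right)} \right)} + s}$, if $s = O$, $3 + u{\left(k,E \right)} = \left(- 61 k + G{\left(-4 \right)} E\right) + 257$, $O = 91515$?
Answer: $\frac{1}{95077} \approx 1.0518 \cdot 10^{-5}$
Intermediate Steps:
$G{\left(n \right)} = -7$ ($G{\left(n \right)} = 2 - 9 = -7$)
$x{\left(A,q \right)} = -2$
$u{\left(k,E \right)} = 254 - 61 k - 7 E$ ($u{\left(k,E \right)} = -3 - \left(-257 + 7 E + 61 k\right) = 254 - 61 k - 7 E$)
$s = 91515$
$\frac{1}{u{\left(\left(-3\right) \left(-6\right) \left(-3\right),x{\left(9,-7 \right)} \right)} + s} = \frac{1}{\left(254 - 61 \left(-3\right) \left(-6\right) \left(-3\right) - -14\right) + 91515} = \frac{1}{\left(254 - 61 \cdot 18 \left(-3\right) + 14\right) + 91515} = \frac{1}{\left(254 - -3294 + 14\right) + 91515} = \frac{1}{\left(254 + 3294 + 14\right) + 91515} = \frac{1}{3562 + 91515} = \frac{1}{95077}$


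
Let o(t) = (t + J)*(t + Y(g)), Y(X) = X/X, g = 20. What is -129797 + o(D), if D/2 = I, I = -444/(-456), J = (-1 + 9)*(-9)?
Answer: -46931253/361 ≈ -1.3000e+5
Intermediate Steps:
Y(X) = 1
J = -72 (J = 8*(-9) = -72)
I = 37/38 (I = -444*(-1/456) = 37/38 ≈ 0.97368)
D = 37/19 (D = 2*(37/38) = 37/19 ≈ 1.9474)
o(t) = (1 + t)*(-72 + t) (o(t) = (t - 72)*(t + 1) = (-72 + t)*(1 + t) = (1 + t)*(-72 + t))
-129797 + o(D) = -129797 + (-72 + (37/19)² - 71*37/19) = -129797 + (-72 + 1369/361 - 2627/19) = -129797 - 74536/361 = -46931253/361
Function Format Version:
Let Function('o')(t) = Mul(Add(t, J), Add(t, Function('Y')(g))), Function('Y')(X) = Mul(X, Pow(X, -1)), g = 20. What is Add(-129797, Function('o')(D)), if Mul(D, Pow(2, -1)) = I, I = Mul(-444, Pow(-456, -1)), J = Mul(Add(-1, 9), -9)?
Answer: Rational(-46931253, 361) ≈ -1.3000e+5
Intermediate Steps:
Function('Y')(X) = 1
J = -72 (J = Mul(8, -9) = -72)
I = Rational(37, 38) (I = Mul(-444, Rational(-1, 456)) = Rational(37, 38) ≈ 0.97368)
D = Rational(37, 19) (D = Mul(2, Rational(37, 38)) = Rational(37, 19) ≈ 1.9474)
Function('o')(t) = Mul(Add(1, t), Add(-72, t)) (Function('o')(t) = Mul(Add(t, -72), Add(t, 1)) = Mul(Add(-72, t), Add(1, t)) = Mul(Add(1, t), Add(-72, t)))
Add(-129797, Function('o')(D)) = Add(-129797, Add(-72, Pow(Rational(37, 19), 2), Mul(-71, Rational(37, 19)))) = Add(-129797, Add(-72, Rational(1369, 361), Rational(-2627, 19))) = Add(-129797, Rational(-74536, 361)) = Rational(-46931253, 361)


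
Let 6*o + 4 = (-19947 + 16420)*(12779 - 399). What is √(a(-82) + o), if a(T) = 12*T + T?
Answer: I*√65505990/3 ≈ 2697.9*I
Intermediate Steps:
a(T) = 13*T
o = -21832132/3 (o = -⅔ + ((-19947 + 16420)*(12779 - 399))/6 = -⅔ + (-3527*12380)/6 = -⅔ + (⅙)*(-43664260) = -⅔ - 21832130/3 = -21832132/3 ≈ -7.2774e+6)
√(a(-82) + o) = √(13*(-82) - 21832132/3) = √(-1066 - 21832132/3) = √(-21835330/3) = I*√65505990/3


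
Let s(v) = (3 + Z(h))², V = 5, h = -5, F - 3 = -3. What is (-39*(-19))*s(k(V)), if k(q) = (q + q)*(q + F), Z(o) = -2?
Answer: 741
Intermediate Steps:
F = 0 (F = 3 - 3 = 0)
k(q) = 2*q² (k(q) = (q + q)*(q + 0) = (2*q)*q = 2*q²)
s(v) = 1 (s(v) = (3 - 2)² = 1² = 1)
(-39*(-19))*s(k(V)) = -39*(-19)*1 = 741*1 = 741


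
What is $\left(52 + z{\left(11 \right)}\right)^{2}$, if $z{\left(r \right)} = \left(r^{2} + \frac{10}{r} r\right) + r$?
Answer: $37636$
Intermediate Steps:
$z{\left(r \right)} = 10 + r + r^{2}$ ($z{\left(r \right)} = \left(r^{2} + 10\right) + r = \left(10 + r^{2}\right) + r = 10 + r + r^{2}$)
$\left(52 + z{\left(11 \right)}\right)^{2} = \left(52 + \left(10 + 11 + 11^{2}\right)\right)^{2} = \left(52 + \left(10 + 11 + 121\right)\right)^{2} = \left(52 + 142\right)^{2} = 194^{2} = 37636$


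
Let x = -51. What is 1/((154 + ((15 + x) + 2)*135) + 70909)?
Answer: 1/66473 ≈ 1.5044e-5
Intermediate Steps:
1/((154 + ((15 + x) + 2)*135) + 70909) = 1/((154 + ((15 - 51) + 2)*135) + 70909) = 1/((154 + (-36 + 2)*135) + 70909) = 1/((154 - 34*135) + 70909) = 1/((154 - 4590) + 70909) = 1/(-4436 + 70909) = 1/66473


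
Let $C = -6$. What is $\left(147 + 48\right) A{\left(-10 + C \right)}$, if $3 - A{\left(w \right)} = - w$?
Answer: $-2535$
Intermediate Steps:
$A{\left(w \right)} = 3 + w$ ($A{\left(w \right)} = 3 - - w = 3 + w$)
$\left(147 + 48\right) A{\left(-10 + C \right)} = \left(147 + 48\right) \left(3 - 16\right) = 195 \left(3 - 16\right) = 195 \left(-13\right) = -2535$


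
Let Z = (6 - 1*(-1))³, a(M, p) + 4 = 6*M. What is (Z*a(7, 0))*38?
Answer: 495292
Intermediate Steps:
a(M, p) = -4 + 6*M
Z = 343 (Z = (6 + 1)³ = 7³ = 343)
(Z*a(7, 0))*38 = (343*(-4 + 6*7))*38 = (343*(-4 + 42))*38 = (343*38)*38 = 13034*38 = 495292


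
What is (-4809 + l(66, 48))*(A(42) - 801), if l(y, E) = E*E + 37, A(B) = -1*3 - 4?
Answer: 1994144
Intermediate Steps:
A(B) = -7 (A(B) = -3 - 4 = -7)
l(y, E) = 37 + E**2 (l(y, E) = E**2 + 37 = 37 + E**2)
(-4809 + l(66, 48))*(A(42) - 801) = (-4809 + (37 + 48**2))*(-7 - 801) = (-4809 + (37 + 2304))*(-808) = (-4809 + 2341)*(-808) = -2468*(-808) = 1994144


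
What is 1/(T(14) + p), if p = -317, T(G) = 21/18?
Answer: -6/1895 ≈ -0.0031662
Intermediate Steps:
T(G) = 7/6 (T(G) = 21*(1/18) = 7/6)
1/(T(14) + p) = 1/(7/6 - 317) = 1/(-1895/6) = -6/1895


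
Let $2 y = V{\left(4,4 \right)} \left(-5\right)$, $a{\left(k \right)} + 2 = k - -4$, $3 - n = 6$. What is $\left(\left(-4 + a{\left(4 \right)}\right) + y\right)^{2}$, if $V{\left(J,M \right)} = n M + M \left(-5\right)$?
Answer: $6724$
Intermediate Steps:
$n = -3$ ($n = 3 - 6 = -3$)
$V{\left(J,M \right)} = - 8 M$ ($V{\left(J,M \right)} = - 3 M + M \left(-5\right) = - 3 M - 5 M = - 8 M$)
$a{\left(k \right)} = 2 + k$ ($a{\left(k \right)} = -2 + \left(k - -4\right) = -2 + \left(k + 4\right) = -2 + \left(4 + k\right) = 2 + k$)
$y = 80$ ($y = \frac{\left(-8\right) 4 \left(-5\right)}{2} = \frac{\left(-32\right) \left(-5\right)}{2} = \frac{1}{2} \cdot 160 = 80$)
$\left(\left(-4 + a{\left(4 \right)}\right) + y\right)^{2} = \left(\left(-4 + \left(2 + 4\right)\right) + 80\right)^{2} = \left(\left(-4 + 6\right) + 80\right)^{2} = \left(2 + 80\right)^{2} = 82^{2} = 6724$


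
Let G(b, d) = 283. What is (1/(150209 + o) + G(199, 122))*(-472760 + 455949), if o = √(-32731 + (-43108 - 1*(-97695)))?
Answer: -107342444922984724/22562721825 + 67244*√1366/22562721825 ≈ -4.7575e+6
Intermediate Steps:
o = 4*√1366 (o = √(-32731 + (-43108 + 97695)) = √(-32731 + 54587) = √21856 = 4*√1366 ≈ 147.84)
(1/(150209 + o) + G(199, 122))*(-472760 + 455949) = (1/(150209 + 4*√1366) + 283)*(-472760 + 455949) = (283 + 1/(150209 + 4*√1366))*(-16811) = -4757513 - 16811/(150209 + 4*√1366)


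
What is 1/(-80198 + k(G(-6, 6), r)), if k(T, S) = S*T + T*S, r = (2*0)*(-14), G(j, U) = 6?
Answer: -1/80198 ≈ -1.2469e-5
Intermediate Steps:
r = 0 (r = 0*(-14) = 0)
k(T, S) = 2*S*T (k(T, S) = S*T + S*T = 2*S*T)
1/(-80198 + k(G(-6, 6), r)) = 1/(-80198 + 2*0*6) = 1/(-80198 + 0) = 1/(-80198) = -1/80198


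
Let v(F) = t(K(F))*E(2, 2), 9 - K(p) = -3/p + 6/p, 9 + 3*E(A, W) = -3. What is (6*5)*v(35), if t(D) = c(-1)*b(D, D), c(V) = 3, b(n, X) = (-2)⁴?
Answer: -5760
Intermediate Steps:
b(n, X) = 16
E(A, W) = -4 (E(A, W) = -3 + (⅓)*(-3) = -3 - 1 = -4)
K(p) = 9 - 3/p (K(p) = 9 - (-3/p + 6/p) = 9 - 3/p)
t(D) = 48 (t(D) = 3*16 = 48)
v(F) = -192 (v(F) = 48*(-4) = -192)
(6*5)*v(35) = (6*5)*(-192) = 30*(-192) = -5760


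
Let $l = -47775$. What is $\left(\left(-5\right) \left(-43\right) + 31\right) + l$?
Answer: $-47529$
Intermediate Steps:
$\left(\left(-5\right) \left(-43\right) + 31\right) + l = \left(\left(-5\right) \left(-43\right) + 31\right) - 47775 = \left(215 + 31\right) - 47775 = 246 - 47775 = -47529$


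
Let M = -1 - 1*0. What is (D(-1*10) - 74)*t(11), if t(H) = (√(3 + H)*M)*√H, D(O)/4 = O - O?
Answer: 74*√154 ≈ 918.32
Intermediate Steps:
D(O) = 0 (D(O) = 4*(O - O) = 4*0 = 0)
M = -1 (M = -1 + 0 = -1)
t(H) = -√H*√(3 + H) (t(H) = (√(3 + H)*(-1))*√H = (-√(3 + H))*√H = -√H*√(3 + H))
(D(-1*10) - 74)*t(11) = (0 - 74)*(-√11*√(3 + 11)) = -(-74)*√11*√14 = -(-74)*√154 = 74*√154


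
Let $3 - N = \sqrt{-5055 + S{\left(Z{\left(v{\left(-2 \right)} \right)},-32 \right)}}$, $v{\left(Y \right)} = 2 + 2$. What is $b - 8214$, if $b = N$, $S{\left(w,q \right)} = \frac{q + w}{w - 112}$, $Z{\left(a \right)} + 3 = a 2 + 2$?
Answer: $-8211 - \frac{5 i \sqrt{89166}}{21} \approx -8211.0 - 71.097 i$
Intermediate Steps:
$v{\left(Y \right)} = 4$
$Z{\left(a \right)} = -1 + 2 a$ ($Z{\left(a \right)} = -3 + \left(a 2 + 2\right) = -3 + \left(2 a + 2\right) = -3 + \left(2 + 2 a\right) = -1 + 2 a$)
$S{\left(w,q \right)} = \frac{q + w}{-112 + w}$
$N = 3 - \frac{5 i \sqrt{89166}}{21}$ ($N = 3 - \sqrt{-5055 + \frac{-32 + \left(-1 + 2 \cdot 4\right)}{-112 + \left(-1 + 2 \cdot 4\right)}} = 3 - \sqrt{-5055 + \frac{-32 + \left(-1 + 8\right)}{-112 + \left(-1 + 8\right)}} = 3 - \sqrt{-5055 + \frac{-32 + 7}{-112 + 7}} = 3 - \sqrt{-5055 + \frac{1}{-105} \left(-25\right)} = 3 - \sqrt{-5055 - - \frac{5}{21}} = 3 - \sqrt{-5055 + \frac{5}{21}} = 3 - \sqrt{- \frac{106150}{21}} = 3 - \frac{5 i \sqrt{89166}}{21} \approx 3.0 - 71.097 i$)
$b = 3 - \frac{5 i \sqrt{89166}}{21} \approx 3.0 - 71.097 i$
$b - 8214 = \left(3 - \frac{5 i \sqrt{89166}}{21}\right) - 8214 = -8211 - \frac{5 i \sqrt{89166}}{21}$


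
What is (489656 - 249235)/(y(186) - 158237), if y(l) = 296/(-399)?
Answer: -95927979/63136859 ≈ -1.5194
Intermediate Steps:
y(l) = -296/399 (y(l) = 296*(-1/399) = -296/399)
(489656 - 249235)/(y(186) - 158237) = (489656 - 249235)/(-296/399 - 158237) = 240421/(-63136859/399) = 240421*(-399/63136859) = -95927979/63136859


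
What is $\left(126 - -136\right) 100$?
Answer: $26200$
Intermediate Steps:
$\left(126 - -136\right) 100 = \left(126 + 136\right) 100 = 262 \cdot 100 = 26200$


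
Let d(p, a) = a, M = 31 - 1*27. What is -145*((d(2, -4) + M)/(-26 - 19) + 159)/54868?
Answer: -795/1892 ≈ -0.42019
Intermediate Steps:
M = 4 (M = 31 - 27 = 4)
-145*((d(2, -4) + M)/(-26 - 19) + 159)/54868 = -145*((-4 + 4)/(-26 - 19) + 159)/54868 = -145*(0/(-45) + 159)*(1/54868) = -145*(0*(-1/45) + 159)*(1/54868) = -145*(0 + 159)*(1/54868) = -145*159*(1/54868) = -23055*1/54868 = -795/1892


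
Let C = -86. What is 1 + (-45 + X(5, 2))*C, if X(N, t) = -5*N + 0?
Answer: 6021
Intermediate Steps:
X(N, t) = -5*N
1 + (-45 + X(5, 2))*C = 1 + (-45 - 5*5)*(-86) = 1 + (-45 - 25)*(-86) = 1 - 70*(-86) = 1 + 6020 = 6021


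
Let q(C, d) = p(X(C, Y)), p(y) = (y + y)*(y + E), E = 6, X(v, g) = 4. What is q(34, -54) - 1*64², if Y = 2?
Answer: -4016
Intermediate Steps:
p(y) = 2*y*(6 + y) (p(y) = (y + y)*(y + 6) = (2*y)*(6 + y) = 2*y*(6 + y))
q(C, d) = 80 (q(C, d) = 2*4*(6 + 4) = 2*4*10 = 80)
q(34, -54) - 1*64² = 80 - 1*64² = 80 - 1*4096 = 80 - 4096 = -4016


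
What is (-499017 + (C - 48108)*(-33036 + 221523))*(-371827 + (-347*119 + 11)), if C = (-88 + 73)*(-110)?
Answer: 3617689727877867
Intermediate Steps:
C = 1650 (C = -15*(-110) = 1650)
(-499017 + (C - 48108)*(-33036 + 221523))*(-371827 + (-347*119 + 11)) = (-499017 + (1650 - 48108)*(-33036 + 221523))*(-371827 + (-347*119 + 11)) = (-499017 - 46458*188487)*(-371827 + (-41293 + 11)) = (-499017 - 8756729046)*(-371827 - 41282) = -8757228063*(-413109) = 3617689727877867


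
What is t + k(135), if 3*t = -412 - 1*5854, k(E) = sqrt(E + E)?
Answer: -6266/3 + 3*sqrt(30) ≈ -2072.2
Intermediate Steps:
k(E) = sqrt(2)*sqrt(E) (k(E) = sqrt(2*E) = sqrt(2)*sqrt(E))
t = -6266/3 (t = (-412 - 1*5854)/3 = (-412 - 5854)/3 = (1/3)*(-6266) = -6266/3 ≈ -2088.7)
t + k(135) = -6266/3 + sqrt(2)*sqrt(135) = -6266/3 + sqrt(2)*(3*sqrt(15)) = -6266/3 + 3*sqrt(30)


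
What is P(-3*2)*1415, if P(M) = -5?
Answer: -7075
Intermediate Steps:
P(-3*2)*1415 = -5*1415 = -7075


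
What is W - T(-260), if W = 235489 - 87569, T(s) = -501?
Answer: 148421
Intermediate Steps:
W = 147920
W - T(-260) = 147920 - 1*(-501) = 147920 + 501 = 148421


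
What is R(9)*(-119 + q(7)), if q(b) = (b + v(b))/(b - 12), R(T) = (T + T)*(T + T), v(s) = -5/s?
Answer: -1363716/35 ≈ -38963.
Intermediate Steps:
R(T) = 4*T² (R(T) = (2*T)*(2*T) = 4*T²)
q(b) = (b - 5/b)/(-12 + b) (q(b) = (b - 5/b)/(b - 12) = (b - 5/b)/(-12 + b))
R(9)*(-119 + q(7)) = (4*9²)*(-119 + (-5 + 7²)/(7*(-12 + 7))) = (4*81)*(-119 + (⅐)*(-5 + 49)/(-5)) = 324*(-119 + (⅐)*(-⅕)*44) = 324*(-119 - 44/35) = 324*(-4209/35) = -1363716/35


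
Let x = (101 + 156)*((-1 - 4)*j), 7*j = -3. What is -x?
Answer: -3855/7 ≈ -550.71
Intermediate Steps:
j = -3/7 (j = (⅐)*(-3) = -3/7 ≈ -0.42857)
x = 3855/7 (x = (101 + 156)*((-1 - 4)*(-3/7)) = 257*(-5*(-3/7)) = 257*(15/7) = 3855/7 ≈ 550.71)
-x = -1*3855/7 = -3855/7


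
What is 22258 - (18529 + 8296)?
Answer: -4567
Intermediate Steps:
22258 - (18529 + 8296) = 22258 - 1*26825 = 22258 - 26825 = -4567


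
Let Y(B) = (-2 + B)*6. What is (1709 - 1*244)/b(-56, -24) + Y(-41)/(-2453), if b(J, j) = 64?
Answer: 3610157/156992 ≈ 22.996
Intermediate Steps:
Y(B) = -12 + 6*B
(1709 - 1*244)/b(-56, -24) + Y(-41)/(-2453) = (1709 - 1*244)/64 + (-12 + 6*(-41))/(-2453) = (1709 - 244)*(1/64) + (-12 - 246)*(-1/2453) = 1465*(1/64) - 258*(-1/2453) = 1465/64 + 258/2453 = 3610157/156992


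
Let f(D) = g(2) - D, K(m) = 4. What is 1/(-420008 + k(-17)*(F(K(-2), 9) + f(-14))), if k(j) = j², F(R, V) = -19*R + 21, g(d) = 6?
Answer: -1/430123 ≈ -2.3249e-6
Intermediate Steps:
F(R, V) = 21 - 19*R
f(D) = 6 - D
1/(-420008 + k(-17)*(F(K(-2), 9) + f(-14))) = 1/(-420008 + (-17)²*((21 - 19*4) + (6 - 1*(-14)))) = 1/(-420008 + 289*((21 - 76) + (6 + 14))) = 1/(-420008 + 289*(-55 + 20)) = 1/(-420008 + 289*(-35)) = 1/(-420008 - 10115) = 1/(-430123) = -1/430123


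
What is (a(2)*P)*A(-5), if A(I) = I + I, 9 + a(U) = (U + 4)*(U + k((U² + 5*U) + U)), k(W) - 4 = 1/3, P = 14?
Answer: -4060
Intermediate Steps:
k(W) = 13/3 (k(W) = 4 + 1/3 = 4 + ⅓ = 13/3)
a(U) = -9 + (4 + U)*(13/3 + U) (a(U) = -9 + (U + 4)*(U + 13/3) = -9 + (4 + U)*(13/3 + U))
A(I) = 2*I
(a(2)*P)*A(-5) = ((25/3 + 2² + (25/3)*2)*14)*(2*(-5)) = ((25/3 + 4 + 50/3)*14)*(-10) = (29*14)*(-10) = 406*(-10) = -4060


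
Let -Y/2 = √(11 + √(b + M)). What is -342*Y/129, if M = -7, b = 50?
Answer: 228*√(11 + √43)/43 ≈ 22.218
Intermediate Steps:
Y = -2*√(11 + √43) (Y = -2*√(11 + √(50 - 7)) = -2*√(11 + √43) ≈ -8.3803)
-342*Y/129 = -342*(-2*√(11 + √43))/129 = -(-228)*√(11 + √43)/43 = 228*√(11 + √43)/43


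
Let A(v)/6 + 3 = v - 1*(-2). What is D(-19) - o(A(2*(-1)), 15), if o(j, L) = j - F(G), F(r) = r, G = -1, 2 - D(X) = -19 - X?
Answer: 19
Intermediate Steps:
D(X) = 21 + X (D(X) = 2 - (-19 - X) = 2 + (19 + X) = 21 + X)
A(v) = -6 + 6*v (A(v) = -18 + 6*(v - 1*(-2)) = -18 + 6*(v + 2) = -18 + 6*(2 + v) = -18 + (12 + 6*v) = -6 + 6*v)
o(j, L) = 1 + j (o(j, L) = j - 1*(-1) = j + 1 = 1 + j)
D(-19) - o(A(2*(-1)), 15) = (21 - 19) - (1 + (-6 + 6*(2*(-1)))) = 2 - (1 + (-6 + 6*(-2))) = 2 - (1 + (-6 - 12)) = 2 - (1 - 18) = 2 - 1*(-17) = 2 + 17 = 19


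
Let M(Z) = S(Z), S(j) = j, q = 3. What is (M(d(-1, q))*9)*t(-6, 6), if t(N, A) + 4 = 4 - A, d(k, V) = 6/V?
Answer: -108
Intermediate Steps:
M(Z) = Z
t(N, A) = -A (t(N, A) = -4 + (4 - A) = -A)
(M(d(-1, q))*9)*t(-6, 6) = ((6/3)*9)*(-1*6) = ((6*(⅓))*9)*(-6) = (2*9)*(-6) = 18*(-6) = -108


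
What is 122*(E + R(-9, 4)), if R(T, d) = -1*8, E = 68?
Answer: 7320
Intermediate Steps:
R(T, d) = -8
122*(E + R(-9, 4)) = 122*(68 - 8) = 122*60 = 7320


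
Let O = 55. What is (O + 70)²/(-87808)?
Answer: -15625/87808 ≈ -0.17795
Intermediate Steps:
(O + 70)²/(-87808) = (55 + 70)²/(-87808) = 125²*(-1/87808) = 15625*(-1/87808) = -15625/87808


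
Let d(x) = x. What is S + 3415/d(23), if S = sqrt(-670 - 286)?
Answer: 3415/23 + 2*I*sqrt(239) ≈ 148.48 + 30.919*I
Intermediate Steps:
S = 2*I*sqrt(239) (S = sqrt(-956) = 2*I*sqrt(239) ≈ 30.919*I)
S + 3415/d(23) = 2*I*sqrt(239) + 3415/23 = 3415/23 + 2*I*sqrt(239)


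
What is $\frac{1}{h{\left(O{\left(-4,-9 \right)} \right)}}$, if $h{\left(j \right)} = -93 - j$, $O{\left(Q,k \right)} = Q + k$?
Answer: $- \frac{1}{80} \approx -0.0125$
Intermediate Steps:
$\frac{1}{h{\left(O{\left(-4,-9 \right)} \right)}} = \frac{1}{-93 - \left(-4 - 9\right)} = \frac{1}{-93 - -13} = \frac{1}{-93 + 13} = \frac{1}{-80} = - \frac{1}{80}$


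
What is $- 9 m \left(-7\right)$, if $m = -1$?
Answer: $-63$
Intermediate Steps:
$- 9 m \left(-7\right) = \left(-9\right) \left(-1\right) \left(-7\right) = 9 \left(-7\right) = -63$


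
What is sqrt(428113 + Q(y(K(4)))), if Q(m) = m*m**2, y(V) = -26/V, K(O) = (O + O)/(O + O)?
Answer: sqrt(410537) ≈ 640.73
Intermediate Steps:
K(O) = 1 (K(O) = (2*O)/((2*O)) = (2*O)*(1/(2*O)) = 1)
Q(m) = m**3
sqrt(428113 + Q(y(K(4)))) = sqrt(428113 + (-26/1)**3) = sqrt(428113 + (-26*1)**3) = sqrt(428113 + (-26)**3) = sqrt(428113 - 17576) = sqrt(410537)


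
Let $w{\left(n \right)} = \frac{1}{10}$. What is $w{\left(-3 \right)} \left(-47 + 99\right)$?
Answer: $\frac{26}{5} \approx 5.2$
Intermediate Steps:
$w{\left(n \right)} = \frac{1}{10}$
$w{\left(-3 \right)} \left(-47 + 99\right) = \frac{-47 + 99}{10} = \frac{1}{10} \cdot 52 = \frac{26}{5}$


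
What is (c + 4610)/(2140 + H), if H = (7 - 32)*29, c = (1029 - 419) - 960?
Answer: 852/283 ≈ 3.0106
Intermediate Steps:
c = -350 (c = 610 - 960 = -350)
H = -725 (H = -25*29 = -725)
(c + 4610)/(2140 + H) = (-350 + 4610)/(2140 - 725) = 4260/1415 = 4260*(1/1415) = 852/283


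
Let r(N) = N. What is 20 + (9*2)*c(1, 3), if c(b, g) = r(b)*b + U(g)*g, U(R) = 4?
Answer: 254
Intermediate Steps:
c(b, g) = b² + 4*g (c(b, g) = b*b + 4*g = b² + 4*g)
20 + (9*2)*c(1, 3) = 20 + (9*2)*(1² + 4*3) = 20 + 18*(1 + 12) = 20 + 18*13 = 20 + 234 = 254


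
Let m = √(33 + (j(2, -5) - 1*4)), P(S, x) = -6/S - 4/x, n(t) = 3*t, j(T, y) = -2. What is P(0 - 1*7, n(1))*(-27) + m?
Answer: 90/7 + 3*√3 ≈ 18.053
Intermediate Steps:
m = 3*√3 (m = √(33 + (-2 - 1*4)) = √(33 + (-2 - 4)) = √(33 - 6) = √27 = 3*√3 ≈ 5.1962)
P(0 - 1*7, n(1))*(-27) + m = (-6/(0 - 1*7) - 4/(3*1))*(-27) + 3*√3 = (-6/(0 - 7) - 4/3)*(-27) + 3*√3 = (-6/(-7) - 4*⅓)*(-27) + 3*√3 = (-6*(-⅐) - 4/3)*(-27) + 3*√3 = (6/7 - 4/3)*(-27) + 3*√3 = -10/21*(-27) + 3*√3 = 90/7 + 3*√3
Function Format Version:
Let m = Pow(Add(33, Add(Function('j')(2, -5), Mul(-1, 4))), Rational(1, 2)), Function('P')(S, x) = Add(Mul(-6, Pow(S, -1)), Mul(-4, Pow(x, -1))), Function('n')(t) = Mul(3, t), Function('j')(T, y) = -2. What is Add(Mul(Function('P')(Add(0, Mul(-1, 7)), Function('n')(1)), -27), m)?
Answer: Add(Rational(90, 7), Mul(3, Pow(3, Rational(1, 2)))) ≈ 18.053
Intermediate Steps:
m = Mul(3, Pow(3, Rational(1, 2))) (m = Pow(Add(33, Add(-2, Mul(-1, 4))), Rational(1, 2)) = Pow(Add(33, Add(-2, -4)), Rational(1, 2)) = Pow(Add(33, -6), Rational(1, 2)) = Pow(27, Rational(1, 2)) = Mul(3, Pow(3, Rational(1, 2))) ≈ 5.1962)
Add(Mul(Function('P')(Add(0, Mul(-1, 7)), Function('n')(1)), -27), m) = Add(Mul(Add(Mul(-6, Pow(Add(0, Mul(-1, 7)), -1)), Mul(-4, Pow(Mul(3, 1), -1))), -27), Mul(3, Pow(3, Rational(1, 2)))) = Add(Mul(Add(Mul(-6, Pow(Add(0, -7), -1)), Mul(-4, Pow(3, -1))), -27), Mul(3, Pow(3, Rational(1, 2)))) = Add(Mul(Add(Mul(-6, Pow(-7, -1)), Mul(-4, Rational(1, 3))), -27), Mul(3, Pow(3, Rational(1, 2)))) = Add(Mul(Add(Mul(-6, Rational(-1, 7)), Rational(-4, 3)), -27), Mul(3, Pow(3, Rational(1, 2)))) = Add(Mul(Add(Rational(6, 7), Rational(-4, 3)), -27), Mul(3, Pow(3, Rational(1, 2)))) = Add(Mul(Rational(-10, 21), -27), Mul(3, Pow(3, Rational(1, 2)))) = Add(Rational(90, 7), Mul(3, Pow(3, Rational(1, 2))))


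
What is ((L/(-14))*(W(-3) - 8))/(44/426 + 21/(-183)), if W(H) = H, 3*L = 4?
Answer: -95282/1043 ≈ -91.354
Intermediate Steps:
L = 4/3 (L = (⅓)*4 = 4/3 ≈ 1.3333)
((L/(-14))*(W(-3) - 8))/(44/426 + 21/(-183)) = (((4/3)/(-14))*(-3 - 8))/(44/426 + 21/(-183)) = (((4/3)*(-1/14))*(-11))/(44*(1/426) + 21*(-1/183)) = (-2/21*(-11))/(22/213 - 7/61) = 22/(21*(-149/12993)) = (22/21)*(-12993/149) = -95282/1043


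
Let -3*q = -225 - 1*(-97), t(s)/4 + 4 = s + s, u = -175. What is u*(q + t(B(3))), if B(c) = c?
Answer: -26600/3 ≈ -8866.7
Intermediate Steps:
t(s) = -16 + 8*s (t(s) = -16 + 4*(s + s) = -16 + 4*(2*s) = -16 + 8*s)
q = 128/3 (q = -(-225 - 1*(-97))/3 = -(-225 + 97)/3 = -1/3*(-128) = 128/3 ≈ 42.667)
u*(q + t(B(3))) = -175*(128/3 + (-16 + 8*3)) = -175*(128/3 + (-16 + 24)) = -175*(128/3 + 8) = -175*152/3 = -26600/3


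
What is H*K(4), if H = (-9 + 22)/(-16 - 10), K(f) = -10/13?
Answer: 5/13 ≈ 0.38462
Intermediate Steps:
K(f) = -10/13 (K(f) = -10*1/13 = -10/13)
H = -½ (H = 13/(-26) = 13*(-1/26) = -½ ≈ -0.50000)
H*K(4) = -½*(-10/13) = 5/13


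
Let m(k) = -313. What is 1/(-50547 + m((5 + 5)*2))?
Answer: -1/50860 ≈ -1.9662e-5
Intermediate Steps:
1/(-50547 + m((5 + 5)*2)) = 1/(-50547 - 313) = 1/(-50860) = -1/50860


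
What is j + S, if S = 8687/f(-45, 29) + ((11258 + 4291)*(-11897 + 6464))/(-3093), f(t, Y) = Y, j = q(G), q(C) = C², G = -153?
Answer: 1525479919/29899 ≈ 51021.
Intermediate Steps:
j = 23409 (j = (-153)² = 23409)
S = 825574228/29899 (S = 8687/29 + ((11258 + 4291)*(-11897 + 6464))/(-3093) = 8687*(1/29) + (15549*(-5433))*(-1/3093) = 8687/29 - 84477717*(-1/3093) = 8687/29 + 28159239/1031 = 825574228/29899 ≈ 27612.)
j + S = 23409 + 825574228/29899 = 1525479919/29899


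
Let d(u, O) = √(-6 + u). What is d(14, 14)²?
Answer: 8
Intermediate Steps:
d(14, 14)² = (√(-6 + 14))² = (√8)² = (2*√2)² = 8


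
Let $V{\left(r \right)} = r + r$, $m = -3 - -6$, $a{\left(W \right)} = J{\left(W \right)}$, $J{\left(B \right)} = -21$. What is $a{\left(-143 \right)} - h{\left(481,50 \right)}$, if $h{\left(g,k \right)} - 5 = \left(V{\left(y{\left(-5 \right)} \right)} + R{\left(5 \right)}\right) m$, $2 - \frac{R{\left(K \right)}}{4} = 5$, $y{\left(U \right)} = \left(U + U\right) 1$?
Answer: $70$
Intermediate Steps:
$y{\left(U \right)} = 2 U$ ($y{\left(U \right)} = 2 U 1 = 2 U$)
$R{\left(K \right)} = -12$ ($R{\left(K \right)} = 8 - 20 = -12$)
$a{\left(W \right)} = -21$
$m = 3$ ($m = -3 + 6 = 3$)
$V{\left(r \right)} = 2 r$
$h{\left(g,k \right)} = -91$ ($h{\left(g,k \right)} = 5 + \left(2 \cdot 2 \left(-5\right) - 12\right) 3 = 5 + \left(2 \left(-10\right) - 12\right) 3 = 5 + \left(-20 - 12\right) 3 = 5 - 96 = -91$)
$a{\left(-143 \right)} - h{\left(481,50 \right)} = -21 - -91 = -21 + 91 = 70$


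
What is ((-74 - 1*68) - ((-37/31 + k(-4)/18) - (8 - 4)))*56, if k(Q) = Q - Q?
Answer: -237496/31 ≈ -7661.2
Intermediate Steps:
k(Q) = 0
((-74 - 1*68) - ((-37/31 + k(-4)/18) - (8 - 4)))*56 = ((-74 - 1*68) - ((-37/31 + 0/18) - (8 - 4)))*56 = ((-74 - 68) - ((-37*1/31 + 0*(1/18)) - 1*4))*56 = (-142 - ((-37/31 + 0) - 4))*56 = (-142 - (-37/31 - 4))*56 = (-142 - 1*(-161/31))*56 = (-142 + 161/31)*56 = -4241/31*56 = -237496/31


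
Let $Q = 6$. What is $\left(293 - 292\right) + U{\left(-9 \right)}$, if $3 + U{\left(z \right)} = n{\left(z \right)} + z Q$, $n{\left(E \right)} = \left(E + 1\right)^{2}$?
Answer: $8$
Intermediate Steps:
$n{\left(E \right)} = \left(1 + E\right)^{2}$
$U{\left(z \right)} = -3 + \left(1 + z\right)^{2} + 6 z$ ($U{\left(z \right)} = -3 + \left(\left(1 + z\right)^{2} + z 6\right) = -3 + \left(\left(1 + z\right)^{2} + 6 z\right) = -3 + \left(1 + z\right)^{2} + 6 z$)
$\left(293 - 292\right) + U{\left(-9 \right)} = \left(293 - 292\right) + \left(-2 + \left(-9\right)^{2} + 8 \left(-9\right)\right) = 1 - -7 = 1 + 7 = 8$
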